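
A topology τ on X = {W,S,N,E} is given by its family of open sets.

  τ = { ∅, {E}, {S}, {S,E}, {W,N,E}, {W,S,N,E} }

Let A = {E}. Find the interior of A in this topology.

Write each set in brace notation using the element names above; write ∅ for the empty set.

interior: largest open inside A is {E} (from ∅, {E})

{E}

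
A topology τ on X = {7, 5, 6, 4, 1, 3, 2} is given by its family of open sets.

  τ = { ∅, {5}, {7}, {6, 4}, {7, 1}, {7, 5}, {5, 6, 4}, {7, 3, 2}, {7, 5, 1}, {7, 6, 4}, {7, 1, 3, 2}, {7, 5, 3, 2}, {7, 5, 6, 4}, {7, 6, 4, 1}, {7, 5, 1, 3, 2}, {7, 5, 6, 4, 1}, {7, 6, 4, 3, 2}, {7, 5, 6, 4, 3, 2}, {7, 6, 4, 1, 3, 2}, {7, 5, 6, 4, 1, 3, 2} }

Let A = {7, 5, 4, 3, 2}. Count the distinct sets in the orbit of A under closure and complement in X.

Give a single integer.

X∖A={6, 1}, int(X∖A)=∅, hence cl(A)={7, 5, 6, 4, 1, 3, 2}
Orbit (k=closure, c=complement):
  1. A     = {7, 5, 4, 3, 2}
  2. kA    = {7, 5, 6, 4, 1, 3, 2}
  3. cA    = {6, 1}
  4. ckA   = ∅
  5. kcA   = {6, 4, 1}
  6. ckcA  = {7, 5, 3, 2}
  7. kckcA = {7, 5, 1, 3, 2}
  8. ckckcA = {6, 4}
(closed under both — stop)

8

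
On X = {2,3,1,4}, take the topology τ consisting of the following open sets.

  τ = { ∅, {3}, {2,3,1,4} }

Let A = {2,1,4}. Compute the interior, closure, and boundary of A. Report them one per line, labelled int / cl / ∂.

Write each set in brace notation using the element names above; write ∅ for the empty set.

U open, U⊆A: ∅. int(A) = ⋃ = ∅
X∖A={3}, int(X∖A)={3}, hence cl(A)={2,1,4}
∂A: remove int from cl → {2,1,4}

int(A) = ∅
cl(A)  = {2,1,4}
∂A     = {2,1,4}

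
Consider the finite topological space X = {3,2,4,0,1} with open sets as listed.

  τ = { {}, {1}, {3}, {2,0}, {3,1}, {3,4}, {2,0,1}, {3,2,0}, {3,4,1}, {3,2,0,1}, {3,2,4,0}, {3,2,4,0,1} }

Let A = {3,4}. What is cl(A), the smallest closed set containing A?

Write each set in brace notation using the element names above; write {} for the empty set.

complement {2,0,1}; its interior {2,0,1}; cl(A) = X∖{2,0,1} = {3,4}

{3,4}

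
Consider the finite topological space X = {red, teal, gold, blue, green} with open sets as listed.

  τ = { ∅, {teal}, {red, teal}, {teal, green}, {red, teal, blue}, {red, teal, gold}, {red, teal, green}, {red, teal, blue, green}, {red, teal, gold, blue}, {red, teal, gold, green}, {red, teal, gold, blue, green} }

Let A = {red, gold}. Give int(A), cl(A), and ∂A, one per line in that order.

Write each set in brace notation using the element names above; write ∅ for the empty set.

int(A) = ∅
cl(A)  = {red, gold, blue}
∂A     = {red, gold, blue}

opens ⊆ A: ∅; union → int = ∅
complement {teal, blue, green}; its interior {teal, green}; cl(A) = X∖{teal, green} = {red, gold, blue}
boundary = {red, gold, blue} ∖ ∅ = {red, gold, blue}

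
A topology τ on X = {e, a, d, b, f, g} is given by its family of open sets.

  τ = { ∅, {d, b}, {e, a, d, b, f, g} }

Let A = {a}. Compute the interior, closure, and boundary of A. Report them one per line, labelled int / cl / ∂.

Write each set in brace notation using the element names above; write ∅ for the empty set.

int(A) = ∅
cl(A)  = {e, a, f, g}
∂A     = {e, a, f, g}

opens ⊆ A: ∅; union → int = ∅
complement {e, d, b, f, g}; its interior {d, b}; cl(A) = X∖{d, b} = {e, a, f, g}
boundary = {e, a, f, g} ∖ ∅ = {e, a, f, g}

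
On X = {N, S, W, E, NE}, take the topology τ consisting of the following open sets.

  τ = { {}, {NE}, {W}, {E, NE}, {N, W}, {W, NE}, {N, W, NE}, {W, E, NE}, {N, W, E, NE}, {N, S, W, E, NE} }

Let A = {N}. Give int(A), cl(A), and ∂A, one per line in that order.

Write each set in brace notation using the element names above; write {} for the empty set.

interior: largest open inside A is {} (from {})
cl via duality: int({S, W, E, NE}) = {W, E, NE}, so X∖{W, E, NE} = {N, S}
cl∖int = {N, S}

int(A) = {}
cl(A)  = {N, S}
∂A     = {N, S}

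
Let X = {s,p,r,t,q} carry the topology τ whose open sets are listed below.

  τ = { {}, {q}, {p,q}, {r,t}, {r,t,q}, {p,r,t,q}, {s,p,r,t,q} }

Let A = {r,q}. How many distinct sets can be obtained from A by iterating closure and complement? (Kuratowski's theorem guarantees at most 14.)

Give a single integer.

X∖A={s,p,t}, int(X∖A)={}, hence cl(A)={s,p,r,t,q}
Orbit (k=closure, c=complement):
  1. A     = {r,q}
  2. kA    = {s,p,r,t,q}
  3. cA    = {s,p,t}
  4. ckA   = {}
  5. kcA   = {s,p,r,t}
  6. ckcA  = {q}
  7. kckcA = {s,p,q}
  8. ckckcA = {r,t}
  9. kckckcA = {s,r,t}
  10. ckckckcA = {p,q}
(closed under both — stop)

10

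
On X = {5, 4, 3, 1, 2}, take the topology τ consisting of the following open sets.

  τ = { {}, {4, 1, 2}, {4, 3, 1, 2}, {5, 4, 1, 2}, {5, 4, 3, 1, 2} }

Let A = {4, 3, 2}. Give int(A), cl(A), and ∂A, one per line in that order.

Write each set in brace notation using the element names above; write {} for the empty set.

int(A) = {}
cl(A)  = {5, 4, 3, 1, 2}
∂A     = {5, 4, 3, 1, 2}

opens ⊆ A: {}; union → int = {}
complement {5, 1}; its interior {}; cl(A) = X∖{} = {5, 4, 3, 1, 2}
boundary = {5, 4, 3, 1, 2} ∖ {} = {5, 4, 3, 1, 2}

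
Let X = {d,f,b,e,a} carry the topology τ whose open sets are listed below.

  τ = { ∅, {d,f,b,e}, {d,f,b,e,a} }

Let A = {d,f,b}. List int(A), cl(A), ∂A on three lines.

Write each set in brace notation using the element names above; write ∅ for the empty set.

open subsets of A: ∅; so int(A) = ∅
closure: X∖int(X∖A) = X∖∅ = {d,f,b,e,a}
∂A = {d,f,b,e,a} minus ∅ = {d,f,b,e,a}

int(A) = ∅
cl(A)  = {d,f,b,e,a}
∂A     = {d,f,b,e,a}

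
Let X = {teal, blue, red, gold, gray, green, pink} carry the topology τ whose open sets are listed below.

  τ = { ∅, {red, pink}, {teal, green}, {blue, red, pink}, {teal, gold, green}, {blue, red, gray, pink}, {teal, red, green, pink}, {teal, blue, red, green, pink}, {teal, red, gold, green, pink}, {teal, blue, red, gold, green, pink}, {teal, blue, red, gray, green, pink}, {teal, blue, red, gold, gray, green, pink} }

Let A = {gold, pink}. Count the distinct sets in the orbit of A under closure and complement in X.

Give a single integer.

closure: X∖int(X∖A) = X∖{teal, green} = {blue, red, gold, gray, pink}
Let k=closure and c=complement:
  1. A     = {gold, pink}
  2. kA    = {blue, red, gold, gray, pink}
  3. cA    = {teal, blue, red, gray, green}
  4. ckA   = {teal, green}
  5. kcA   = {teal, blue, red, gold, gray, green, pink}
  6. kckA  = {teal, gold, green}
  7. ckcA  = ∅
  8. ckckA = {blue, red, gray, pink}
— saturated at 8

8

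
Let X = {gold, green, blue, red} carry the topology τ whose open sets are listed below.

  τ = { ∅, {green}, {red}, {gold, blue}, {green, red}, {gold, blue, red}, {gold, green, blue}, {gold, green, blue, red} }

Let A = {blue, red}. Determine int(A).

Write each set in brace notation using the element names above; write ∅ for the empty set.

{red}

opens ⊆ A: ∅, {red}; union → int = {red}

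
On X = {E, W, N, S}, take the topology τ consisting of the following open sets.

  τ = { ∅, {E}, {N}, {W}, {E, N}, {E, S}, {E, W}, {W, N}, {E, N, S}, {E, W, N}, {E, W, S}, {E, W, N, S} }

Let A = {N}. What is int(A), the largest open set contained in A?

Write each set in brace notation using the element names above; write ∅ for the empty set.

interior: largest open inside A is {N} (from ∅, {N})

{N}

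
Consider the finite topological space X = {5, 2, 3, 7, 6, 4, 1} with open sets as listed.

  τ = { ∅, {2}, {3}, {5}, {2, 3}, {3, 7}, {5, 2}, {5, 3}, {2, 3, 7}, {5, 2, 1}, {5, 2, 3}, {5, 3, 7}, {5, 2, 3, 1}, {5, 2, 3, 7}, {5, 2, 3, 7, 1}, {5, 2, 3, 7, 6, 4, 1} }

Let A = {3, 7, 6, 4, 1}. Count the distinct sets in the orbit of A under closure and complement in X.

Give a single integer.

6

complement {5, 2}; its interior {5, 2}; cl(A) = X∖{5, 2} = {3, 7, 6, 4, 1}
With k = closure, c = complement:
  1. A     = {3, 7, 6, 4, 1}
  2. cA    = {5, 2}
  3. kcA   = {5, 2, 6, 4, 1}
  4. ckcA  = {3, 7}
  5. kckcA = {3, 7, 6, 4}
  6. ckckcA = {5, 2, 1}
k, c of each give nothing new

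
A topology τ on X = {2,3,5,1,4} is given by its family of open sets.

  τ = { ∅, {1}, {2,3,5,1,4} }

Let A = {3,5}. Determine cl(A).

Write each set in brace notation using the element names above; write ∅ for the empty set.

{2,3,5,4}

complement {2,1,4}; its interior {1}; cl(A) = X∖{1} = {2,3,5,4}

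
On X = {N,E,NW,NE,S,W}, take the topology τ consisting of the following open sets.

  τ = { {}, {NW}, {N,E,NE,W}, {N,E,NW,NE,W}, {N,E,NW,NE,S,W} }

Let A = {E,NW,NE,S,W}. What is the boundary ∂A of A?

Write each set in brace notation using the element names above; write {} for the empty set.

U open, U⊆A: {}, {NW}. int(A) = ⋃ = {NW}
X∖A={N}, int(X∖A)={}, hence cl(A)={N,E,NW,NE,S,W}
∂A: remove int from cl → {N,E,NE,S,W}

{N,E,NE,S,W}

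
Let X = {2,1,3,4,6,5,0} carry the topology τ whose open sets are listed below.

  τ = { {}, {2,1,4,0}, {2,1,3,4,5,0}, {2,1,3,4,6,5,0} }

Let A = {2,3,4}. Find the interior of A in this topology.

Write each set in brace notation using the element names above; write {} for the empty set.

{}

U open, U⊆A: {}. int(A) = ⋃ = {}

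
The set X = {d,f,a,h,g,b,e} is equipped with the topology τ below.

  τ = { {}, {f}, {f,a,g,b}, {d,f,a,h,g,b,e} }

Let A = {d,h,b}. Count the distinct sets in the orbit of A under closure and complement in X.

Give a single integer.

complement {f,a,g,e}; its interior {f}; cl(A) = X∖{f} = {d,a,h,g,b,e}
With k = closure, c = complement:
  1. A     = {d,h,b}
  2. kA    = {d,a,h,g,b,e}
  3. cA    = {f,a,g,e}
  4. ckA   = {f}
  5. kcA   = {d,f,a,h,g,b,e}
  6. ckcA  = {}
k, c of each give nothing new

6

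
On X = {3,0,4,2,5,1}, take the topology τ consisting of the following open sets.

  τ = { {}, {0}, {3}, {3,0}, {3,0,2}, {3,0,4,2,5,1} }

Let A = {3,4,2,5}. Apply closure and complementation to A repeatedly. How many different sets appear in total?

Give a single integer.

6

closure: X∖int(X∖A) = X∖{0} = {3,4,2,5,1}
Let k=closure and c=complement:
  1. A     = {3,4,2,5}
  2. kA    = {3,4,2,5,1}
  3. cA    = {0,1}
  4. ckA   = {0}
  5. kcA   = {0,4,2,5,1}
  6. ckcA  = {3}
— saturated at 6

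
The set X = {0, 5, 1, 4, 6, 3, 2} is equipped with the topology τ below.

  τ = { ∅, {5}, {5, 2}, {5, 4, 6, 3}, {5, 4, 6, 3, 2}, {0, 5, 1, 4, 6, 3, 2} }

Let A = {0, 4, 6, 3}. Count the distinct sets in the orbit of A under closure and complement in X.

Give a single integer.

6

cl via duality: int({5, 1, 2}) = {5, 2}, so X∖{5, 2} = {0, 1, 4, 6, 3}
Write k for closure, c for complement:
  1. A     = {0, 4, 6, 3}
  2. kA    = {0, 1, 4, 6, 3}
  3. cA    = {5, 1, 2}
  4. ckA   = {5, 2}
  5. kcA   = {0, 5, 1, 4, 6, 3, 2}
  6. ckcA  = ∅
applying k or c yields no new set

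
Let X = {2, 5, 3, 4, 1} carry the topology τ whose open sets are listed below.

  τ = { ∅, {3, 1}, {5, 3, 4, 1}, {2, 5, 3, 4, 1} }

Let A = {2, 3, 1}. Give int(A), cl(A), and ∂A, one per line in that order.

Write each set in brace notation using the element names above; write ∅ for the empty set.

int(A) = {3, 1}
cl(A)  = {2, 5, 3, 4, 1}
∂A     = {2, 5, 4}

U open, U⊆A: ∅, {3, 1}. int(A) = ⋃ = {3, 1}
X∖A={5, 4}, int(X∖A)=∅, hence cl(A)={2, 5, 3, 4, 1}
∂A: remove int from cl → {2, 5, 4}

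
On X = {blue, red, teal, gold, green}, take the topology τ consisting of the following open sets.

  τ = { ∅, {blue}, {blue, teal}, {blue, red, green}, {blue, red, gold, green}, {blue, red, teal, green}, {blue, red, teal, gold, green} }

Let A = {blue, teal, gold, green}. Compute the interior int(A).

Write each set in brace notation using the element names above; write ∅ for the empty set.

open subsets of A: ∅, {blue}, {blue, teal}; so int(A) = {blue, teal}

{blue, teal}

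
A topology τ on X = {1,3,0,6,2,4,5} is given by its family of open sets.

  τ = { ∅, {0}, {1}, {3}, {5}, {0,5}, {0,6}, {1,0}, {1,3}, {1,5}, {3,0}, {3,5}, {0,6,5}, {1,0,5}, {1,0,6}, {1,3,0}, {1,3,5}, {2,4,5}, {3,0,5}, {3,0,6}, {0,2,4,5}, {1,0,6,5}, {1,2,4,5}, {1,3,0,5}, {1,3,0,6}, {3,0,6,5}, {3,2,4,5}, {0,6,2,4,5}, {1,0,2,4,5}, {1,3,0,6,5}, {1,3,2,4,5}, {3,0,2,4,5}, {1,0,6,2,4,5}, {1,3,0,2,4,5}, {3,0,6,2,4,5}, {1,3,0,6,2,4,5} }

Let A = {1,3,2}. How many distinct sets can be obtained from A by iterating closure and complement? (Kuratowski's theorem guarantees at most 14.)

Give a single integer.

X∖A={0,6,4,5}, int(X∖A)={0,6,5}, hence cl(A)={1,3,2,4}
Orbit (k=closure, c=complement):
  1. A     = {1,3,2}
  2. kA    = {1,3,2,4}
  3. cA    = {0,6,4,5}
  4. ckA   = {0,6,5}
  5. kcA   = {0,6,2,4,5}
  6. ckcA  = {1,3}
(closed under both — stop)

6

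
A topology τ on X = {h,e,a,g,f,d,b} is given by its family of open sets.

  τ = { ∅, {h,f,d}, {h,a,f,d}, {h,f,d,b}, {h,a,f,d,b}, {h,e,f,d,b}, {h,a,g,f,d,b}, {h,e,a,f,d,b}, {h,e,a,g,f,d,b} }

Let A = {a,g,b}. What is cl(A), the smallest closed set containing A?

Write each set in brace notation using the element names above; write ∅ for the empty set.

X∖A={h,e,f,d}, int(X∖A)={h,f,d}, hence cl(A)={e,a,g,b}

{e,a,g,b}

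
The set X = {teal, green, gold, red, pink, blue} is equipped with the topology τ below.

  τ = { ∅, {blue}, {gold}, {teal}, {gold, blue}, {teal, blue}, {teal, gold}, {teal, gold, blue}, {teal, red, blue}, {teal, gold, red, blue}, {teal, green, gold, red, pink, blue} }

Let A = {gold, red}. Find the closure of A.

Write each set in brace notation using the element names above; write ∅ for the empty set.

{green, gold, red, pink}

complement {teal, green, pink, blue}; its interior {teal, blue}; cl(A) = X∖{teal, blue} = {green, gold, red, pink}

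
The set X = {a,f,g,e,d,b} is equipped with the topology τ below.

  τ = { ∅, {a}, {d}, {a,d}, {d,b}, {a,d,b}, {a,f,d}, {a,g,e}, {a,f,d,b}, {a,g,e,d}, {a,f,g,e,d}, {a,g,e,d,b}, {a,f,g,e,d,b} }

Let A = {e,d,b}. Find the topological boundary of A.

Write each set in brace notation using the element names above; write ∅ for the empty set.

opens ⊆ A: ∅, {d}, {d,b}; union → int = {d,b}
complement {a,f,g}; its interior {a}; cl(A) = X∖{a} = {f,g,e,d,b}
boundary = {f,g,e,d,b} ∖ {d,b} = {f,g,e}

{f,g,e}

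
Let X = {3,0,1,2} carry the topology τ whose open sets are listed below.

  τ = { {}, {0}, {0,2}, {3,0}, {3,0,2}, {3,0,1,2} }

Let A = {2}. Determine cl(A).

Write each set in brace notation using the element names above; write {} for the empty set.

{1,2}

closure: X∖int(X∖A) = X∖{3,0} = {1,2}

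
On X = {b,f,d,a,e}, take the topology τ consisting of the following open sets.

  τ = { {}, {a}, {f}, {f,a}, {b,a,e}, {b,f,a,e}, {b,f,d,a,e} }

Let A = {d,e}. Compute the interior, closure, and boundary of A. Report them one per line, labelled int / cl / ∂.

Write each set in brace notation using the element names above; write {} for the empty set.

int(A) = {}
cl(A)  = {b,d,e}
∂A     = {b,d,e}

interior: largest open inside A is {} (from {})
cl via duality: int({b,f,a}) = {f,a}, so X∖{f,a} = {b,d,e}
cl∖int = {b,d,e}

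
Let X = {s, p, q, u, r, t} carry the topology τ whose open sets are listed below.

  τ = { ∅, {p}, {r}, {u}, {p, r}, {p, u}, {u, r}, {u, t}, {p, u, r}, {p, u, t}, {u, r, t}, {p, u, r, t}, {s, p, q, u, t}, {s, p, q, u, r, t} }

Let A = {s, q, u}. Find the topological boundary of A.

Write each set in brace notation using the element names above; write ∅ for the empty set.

interior: largest open inside A is {u} (from ∅, {u})
cl via duality: int({p, r, t}) = {p, r}, so X∖{p, r} = {s, q, u, t}
cl∖int = {s, q, t}

{s, q, t}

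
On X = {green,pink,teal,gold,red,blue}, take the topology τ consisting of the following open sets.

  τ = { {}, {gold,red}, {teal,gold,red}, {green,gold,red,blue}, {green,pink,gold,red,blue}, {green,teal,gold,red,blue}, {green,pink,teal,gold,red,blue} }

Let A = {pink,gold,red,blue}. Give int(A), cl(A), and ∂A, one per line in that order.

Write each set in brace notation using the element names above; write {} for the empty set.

int(A) = {gold,red}
cl(A)  = {green,pink,teal,gold,red,blue}
∂A     = {green,pink,teal,blue}

U open, U⊆A: {}, {gold,red}. int(A) = ⋃ = {gold,red}
X∖A={green,teal}, int(X∖A)={}, hence cl(A)={green,pink,teal,gold,red,blue}
∂A: remove int from cl → {green,pink,teal,blue}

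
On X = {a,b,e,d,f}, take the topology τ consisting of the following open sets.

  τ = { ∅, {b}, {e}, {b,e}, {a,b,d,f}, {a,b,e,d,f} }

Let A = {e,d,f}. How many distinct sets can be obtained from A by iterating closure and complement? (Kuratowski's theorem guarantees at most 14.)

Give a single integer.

6

closure: X∖int(X∖A) = X∖{b} = {a,e,d,f}
Let k=closure and c=complement:
  1. A     = {e,d,f}
  2. kA    = {a,e,d,f}
  3. cA    = {a,b}
  4. ckA   = {b}
  5. kcA   = {a,b,d,f}
  6. ckcA  = {e}
— saturated at 6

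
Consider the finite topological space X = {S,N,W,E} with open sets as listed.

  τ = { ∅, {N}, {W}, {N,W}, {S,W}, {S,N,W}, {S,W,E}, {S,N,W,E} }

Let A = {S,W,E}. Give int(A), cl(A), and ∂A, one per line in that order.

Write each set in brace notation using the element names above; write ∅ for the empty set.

int(A) = {S,W,E}
cl(A)  = {S,W,E}
∂A     = ∅

interior: largest open inside A is {S,W,E} (from ∅, {W}, {S,W}, {S,W,E})
cl via duality: int({N}) = {N}, so X∖{N} = {S,W,E}
cl∖int = ∅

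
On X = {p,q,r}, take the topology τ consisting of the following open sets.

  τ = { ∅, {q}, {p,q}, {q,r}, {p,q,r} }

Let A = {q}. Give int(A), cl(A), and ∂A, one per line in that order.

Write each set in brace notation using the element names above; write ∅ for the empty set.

int(A) = {q}
cl(A)  = {p,q,r}
∂A     = {p,r}

open subsets of A: ∅, {q}; so int(A) = {q}
closure: X∖int(X∖A) = X∖∅ = {p,q,r}
∂A = {p,q,r} minus {q} = {p,r}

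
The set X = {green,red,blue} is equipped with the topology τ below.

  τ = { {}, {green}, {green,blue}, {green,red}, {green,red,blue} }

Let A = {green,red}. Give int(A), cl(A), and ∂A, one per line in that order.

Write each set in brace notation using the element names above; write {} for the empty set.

opens ⊆ A: {}, {green}, {green,red}; union → int = {green,red}
complement {blue}; its interior {}; cl(A) = X∖{} = {green,red,blue}
boundary = {green,red,blue} ∖ {green,red} = {blue}

int(A) = {green,red}
cl(A)  = {green,red,blue}
∂A     = {blue}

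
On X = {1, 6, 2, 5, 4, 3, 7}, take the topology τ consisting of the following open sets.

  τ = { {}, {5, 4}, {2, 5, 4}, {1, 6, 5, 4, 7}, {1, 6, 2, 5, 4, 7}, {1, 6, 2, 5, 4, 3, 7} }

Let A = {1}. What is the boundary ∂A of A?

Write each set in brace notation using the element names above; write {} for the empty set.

opens ⊆ A: {}; union → int = {}
complement {6, 2, 5, 4, 3, 7}; its interior {2, 5, 4}; cl(A) = X∖{2, 5, 4} = {1, 6, 3, 7}
boundary = {1, 6, 3, 7} ∖ {} = {1, 6, 3, 7}

{1, 6, 3, 7}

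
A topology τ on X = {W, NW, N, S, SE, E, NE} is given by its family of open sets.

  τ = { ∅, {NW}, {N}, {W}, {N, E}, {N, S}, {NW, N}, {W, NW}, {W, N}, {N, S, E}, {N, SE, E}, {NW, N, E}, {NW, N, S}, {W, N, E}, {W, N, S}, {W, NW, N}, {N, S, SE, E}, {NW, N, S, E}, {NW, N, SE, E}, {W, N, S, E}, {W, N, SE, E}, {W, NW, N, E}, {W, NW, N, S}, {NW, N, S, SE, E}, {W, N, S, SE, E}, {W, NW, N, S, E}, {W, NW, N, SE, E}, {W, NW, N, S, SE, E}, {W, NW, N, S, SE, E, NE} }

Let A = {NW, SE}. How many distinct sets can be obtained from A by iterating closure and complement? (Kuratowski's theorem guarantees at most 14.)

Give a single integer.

8

X∖A={W, N, S, E, NE}, int(X∖A)={W, N, S, E}, hence cl(A)={NW, SE, NE}
Orbit (k=closure, c=complement):
  1. A     = {NW, SE}
  2. kA    = {NW, SE, NE}
  3. cA    = {W, N, S, E, NE}
  4. ckA   = {W, N, S, E}
  5. kcA   = {W, N, S, SE, E, NE}
  6. ckcA  = {NW}
  7. kckcA = {NW, NE}
  8. ckckcA = {W, N, S, SE, E}
(closed under both — stop)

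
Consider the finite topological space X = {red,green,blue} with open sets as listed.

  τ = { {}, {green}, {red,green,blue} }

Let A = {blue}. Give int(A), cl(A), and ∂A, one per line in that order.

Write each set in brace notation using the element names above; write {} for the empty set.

open subsets of A: {}; so int(A) = {}
closure: X∖int(X∖A) = X∖{green} = {red,blue}
∂A = {red,blue} minus {} = {red,blue}

int(A) = {}
cl(A)  = {red,blue}
∂A     = {red,blue}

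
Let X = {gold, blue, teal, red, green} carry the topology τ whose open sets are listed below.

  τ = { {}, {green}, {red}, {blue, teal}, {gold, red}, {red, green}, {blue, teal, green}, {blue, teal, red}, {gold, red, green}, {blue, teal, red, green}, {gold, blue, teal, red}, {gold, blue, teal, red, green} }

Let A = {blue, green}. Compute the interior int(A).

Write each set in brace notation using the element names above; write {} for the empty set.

{green}

interior: largest open inside A is {green} (from {}, {green})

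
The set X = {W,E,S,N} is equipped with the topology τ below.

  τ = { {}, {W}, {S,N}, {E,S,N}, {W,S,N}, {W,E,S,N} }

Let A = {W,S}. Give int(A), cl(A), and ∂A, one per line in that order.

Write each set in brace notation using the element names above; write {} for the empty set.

U open, U⊆A: {}, {W}. int(A) = ⋃ = {W}
X∖A={E,N}, int(X∖A)={}, hence cl(A)={W,E,S,N}
∂A: remove int from cl → {E,S,N}

int(A) = {W}
cl(A)  = {W,E,S,N}
∂A     = {E,S,N}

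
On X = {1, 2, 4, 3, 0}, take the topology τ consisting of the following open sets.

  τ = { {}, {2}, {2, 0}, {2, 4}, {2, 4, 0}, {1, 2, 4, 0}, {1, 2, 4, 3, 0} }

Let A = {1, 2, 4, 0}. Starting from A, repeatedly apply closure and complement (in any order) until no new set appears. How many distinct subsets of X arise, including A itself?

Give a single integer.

4

closure: X∖int(X∖A) = X∖{} = {1, 2, 4, 3, 0}
Let k=closure and c=complement:
  1. A     = {1, 2, 4, 0}
  2. kA    = {1, 2, 4, 3, 0}
  3. cA    = {3}
  4. ckA   = {}
— saturated at 4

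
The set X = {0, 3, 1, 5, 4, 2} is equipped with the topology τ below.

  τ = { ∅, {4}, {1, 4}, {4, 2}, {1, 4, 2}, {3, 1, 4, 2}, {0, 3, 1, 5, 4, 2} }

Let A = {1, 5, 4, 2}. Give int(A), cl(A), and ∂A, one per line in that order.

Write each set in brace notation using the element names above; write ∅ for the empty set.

opens ⊆ A: ∅, {4}, {1, 4}, {4, 2}, {1, 4, 2}; union → int = {1, 4, 2}
complement {0, 3}; its interior ∅; cl(A) = X∖∅ = {0, 3, 1, 5, 4, 2}
boundary = {0, 3, 1, 5, 4, 2} ∖ {1, 4, 2} = {0, 3, 5}

int(A) = {1, 4, 2}
cl(A)  = {0, 3, 1, 5, 4, 2}
∂A     = {0, 3, 5}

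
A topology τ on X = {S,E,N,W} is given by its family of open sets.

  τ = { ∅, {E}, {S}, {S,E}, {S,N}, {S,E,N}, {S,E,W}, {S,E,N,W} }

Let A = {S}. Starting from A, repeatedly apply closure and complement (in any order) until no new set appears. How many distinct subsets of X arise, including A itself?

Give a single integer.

closure: X∖int(X∖A) = X∖{E} = {S,N,W}
Let k=closure and c=complement:
  1. A     = {S}
  2. kA    = {S,N,W}
  3. cA    = {E,N,W}
  4. ckA   = {E}
  5. kckA  = {E,W}
  6. ckckA = {S,N}
— saturated at 6

6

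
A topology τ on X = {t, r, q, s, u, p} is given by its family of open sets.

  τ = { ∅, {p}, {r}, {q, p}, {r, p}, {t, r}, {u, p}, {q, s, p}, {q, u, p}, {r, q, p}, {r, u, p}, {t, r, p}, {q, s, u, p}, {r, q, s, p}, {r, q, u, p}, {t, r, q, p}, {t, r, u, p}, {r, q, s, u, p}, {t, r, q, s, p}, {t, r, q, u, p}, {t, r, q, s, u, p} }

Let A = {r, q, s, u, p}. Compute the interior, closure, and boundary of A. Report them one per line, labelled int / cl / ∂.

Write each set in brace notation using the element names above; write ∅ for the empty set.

int(A) = {r, q, s, u, p}
cl(A)  = {t, r, q, s, u, p}
∂A     = {t}

interior: largest open inside A is {r, q, s, u, p} (from ∅, {p}, {r}, {q, p}, {u, p}, {r, p}, {q, s, p}, {q, u, p}, {r, q, p}, {r, u, p}, {q, s, u, p}, {r, q, s, p}, {r, q, u, p}, {r, q, s, u, p})
cl via duality: int({t}) = ∅, so X∖∅ = {t, r, q, s, u, p}
cl∖int = {t}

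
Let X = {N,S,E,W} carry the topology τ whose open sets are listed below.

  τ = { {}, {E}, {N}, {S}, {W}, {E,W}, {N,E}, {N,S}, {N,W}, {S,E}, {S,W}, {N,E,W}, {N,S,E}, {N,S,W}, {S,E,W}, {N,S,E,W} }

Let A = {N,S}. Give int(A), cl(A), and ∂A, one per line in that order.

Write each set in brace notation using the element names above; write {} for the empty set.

interior: largest open inside A is {N,S} (from {}, {N}, {S}, {N,S})
cl via duality: int({E,W}) = {E,W}, so X∖{E,W} = {N,S}
cl∖int = {}

int(A) = {N,S}
cl(A)  = {N,S}
∂A     = {}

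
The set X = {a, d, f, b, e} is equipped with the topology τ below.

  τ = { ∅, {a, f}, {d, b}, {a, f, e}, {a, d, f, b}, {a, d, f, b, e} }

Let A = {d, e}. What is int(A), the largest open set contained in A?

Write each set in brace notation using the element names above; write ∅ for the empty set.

opens ⊆ A: ∅; union → int = ∅

∅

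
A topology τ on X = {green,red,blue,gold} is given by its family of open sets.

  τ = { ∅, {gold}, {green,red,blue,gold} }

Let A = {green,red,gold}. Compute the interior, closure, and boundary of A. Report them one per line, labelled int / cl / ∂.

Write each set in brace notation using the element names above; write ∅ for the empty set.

int(A) = {gold}
cl(A)  = {green,red,blue,gold}
∂A     = {green,red,blue}

open subsets of A: ∅, {gold}; so int(A) = {gold}
closure: X∖int(X∖A) = X∖∅ = {green,red,blue,gold}
∂A = {green,red,blue,gold} minus {gold} = {green,red,blue}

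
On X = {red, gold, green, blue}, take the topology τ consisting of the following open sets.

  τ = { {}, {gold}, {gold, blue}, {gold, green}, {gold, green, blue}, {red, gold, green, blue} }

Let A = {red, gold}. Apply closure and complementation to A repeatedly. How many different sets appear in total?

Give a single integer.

complement {green, blue}; its interior {}; cl(A) = X∖{} = {red, gold, green, blue}
With k = closure, c = complement:
  1. A     = {red, gold}
  2. kA    = {red, gold, green, blue}
  3. cA    = {green, blue}
  4. ckA   = {}
  5. kcA   = {red, green, blue}
  6. ckcA  = {gold}
k, c of each give nothing new

6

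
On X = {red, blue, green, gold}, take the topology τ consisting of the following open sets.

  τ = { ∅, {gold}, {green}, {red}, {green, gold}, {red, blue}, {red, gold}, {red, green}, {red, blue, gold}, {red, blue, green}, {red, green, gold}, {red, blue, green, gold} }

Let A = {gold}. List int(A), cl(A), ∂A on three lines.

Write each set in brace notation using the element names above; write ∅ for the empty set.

int(A) = {gold}
cl(A)  = {gold}
∂A     = ∅

opens ⊆ A: ∅, {gold}; union → int = {gold}
complement {red, blue, green}; its interior {red, blue, green}; cl(A) = X∖{red, blue, green} = {gold}
boundary = {gold} ∖ {gold} = ∅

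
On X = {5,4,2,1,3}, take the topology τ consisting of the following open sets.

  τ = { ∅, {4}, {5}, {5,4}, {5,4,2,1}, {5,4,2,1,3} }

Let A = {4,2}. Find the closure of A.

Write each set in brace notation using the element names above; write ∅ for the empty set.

cl via duality: int({5,1,3}) = {5}, so X∖{5} = {4,2,1,3}

{4,2,1,3}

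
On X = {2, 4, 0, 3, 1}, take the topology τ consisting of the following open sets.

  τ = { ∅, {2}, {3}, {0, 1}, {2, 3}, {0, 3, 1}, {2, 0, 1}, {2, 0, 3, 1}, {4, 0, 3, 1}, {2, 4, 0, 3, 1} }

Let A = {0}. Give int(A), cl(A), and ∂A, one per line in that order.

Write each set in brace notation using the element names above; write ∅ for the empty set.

int(A) = ∅
cl(A)  = {4, 0, 1}
∂A     = {4, 0, 1}

U open, U⊆A: ∅. int(A) = ⋃ = ∅
X∖A={2, 4, 3, 1}, int(X∖A)={2, 3}, hence cl(A)={4, 0, 1}
∂A: remove int from cl → {4, 0, 1}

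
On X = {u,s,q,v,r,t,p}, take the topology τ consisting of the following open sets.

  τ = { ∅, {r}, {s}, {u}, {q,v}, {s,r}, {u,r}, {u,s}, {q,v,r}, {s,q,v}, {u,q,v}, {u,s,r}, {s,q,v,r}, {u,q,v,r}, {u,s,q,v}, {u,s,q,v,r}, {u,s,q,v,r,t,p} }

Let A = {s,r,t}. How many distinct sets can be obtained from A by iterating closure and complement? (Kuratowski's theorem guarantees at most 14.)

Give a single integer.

6

cl via duality: int({u,q,v,p}) = {u,q,v}, so X∖{u,q,v} = {s,r,t,p}
Write k for closure, c for complement:
  1. A     = {s,r,t}
  2. kA    = {s,r,t,p}
  3. cA    = {u,q,v,p}
  4. ckA   = {u,q,v}
  5. kcA   = {u,q,v,t,p}
  6. ckcA  = {s,r}
applying k or c yields no new set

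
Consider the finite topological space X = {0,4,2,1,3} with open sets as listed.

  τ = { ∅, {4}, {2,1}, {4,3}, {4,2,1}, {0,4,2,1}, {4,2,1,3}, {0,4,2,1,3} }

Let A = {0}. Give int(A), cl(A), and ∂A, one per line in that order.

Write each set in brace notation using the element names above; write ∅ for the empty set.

int(A) = ∅
cl(A)  = {0}
∂A     = {0}

open subsets of A: ∅; so int(A) = ∅
closure: X∖int(X∖A) = X∖{4,2,1,3} = {0}
∂A = {0} minus ∅ = {0}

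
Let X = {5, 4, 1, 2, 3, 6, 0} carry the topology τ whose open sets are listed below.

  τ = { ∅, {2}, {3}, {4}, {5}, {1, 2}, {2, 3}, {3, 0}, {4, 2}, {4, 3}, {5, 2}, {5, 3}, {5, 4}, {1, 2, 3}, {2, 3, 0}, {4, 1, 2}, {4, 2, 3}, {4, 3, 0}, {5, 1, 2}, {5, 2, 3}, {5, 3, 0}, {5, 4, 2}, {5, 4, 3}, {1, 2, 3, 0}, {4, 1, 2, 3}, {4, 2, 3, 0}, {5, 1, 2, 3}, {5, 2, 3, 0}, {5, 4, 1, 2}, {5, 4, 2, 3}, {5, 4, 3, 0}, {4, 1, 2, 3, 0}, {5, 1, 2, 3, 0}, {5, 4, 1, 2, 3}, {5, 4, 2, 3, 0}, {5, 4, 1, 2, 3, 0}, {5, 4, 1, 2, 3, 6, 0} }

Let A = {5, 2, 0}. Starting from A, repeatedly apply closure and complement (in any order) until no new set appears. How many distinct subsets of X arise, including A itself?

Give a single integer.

closure: X∖int(X∖A) = X∖{4, 3} = {5, 1, 2, 6, 0}
Let k=closure and c=complement:
  1. A     = {5, 2, 0}
  2. kA    = {5, 1, 2, 6, 0}
  3. cA    = {4, 1, 3, 6}
  4. ckA   = {4, 3}
  5. kcA   = {4, 1, 3, 6, 0}
  6. kckA  = {4, 3, 6, 0}
  7. ckcA  = {5, 2}
  8. ckckA = {5, 1, 2}
  9. kckcA = {5, 1, 2, 6}
  10. ckckcA = {4, 3, 0}
— saturated at 10

10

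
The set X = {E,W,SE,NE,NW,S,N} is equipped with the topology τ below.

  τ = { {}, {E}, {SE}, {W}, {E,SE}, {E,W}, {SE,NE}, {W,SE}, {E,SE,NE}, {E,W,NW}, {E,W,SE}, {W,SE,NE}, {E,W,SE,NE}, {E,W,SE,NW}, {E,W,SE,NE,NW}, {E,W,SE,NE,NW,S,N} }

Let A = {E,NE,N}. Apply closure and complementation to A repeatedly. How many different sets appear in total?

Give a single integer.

cl via duality: int({W,SE,NW,S}) = {W,SE}, so X∖{W,SE} = {E,NE,NW,S,N}
Write k for closure, c for complement:
  1. A     = {E,NE,N}
  2. kA    = {E,NE,NW,S,N}
  3. cA    = {W,SE,NW,S}
  4. ckA   = {W,SE}
  5. kcA   = {W,SE,NE,NW,S,N}
  6. ckcA  = {E}
  7. kckcA = {E,NW,S,N}
  8. ckckcA = {W,SE,NE}
applying k or c yields no new set

8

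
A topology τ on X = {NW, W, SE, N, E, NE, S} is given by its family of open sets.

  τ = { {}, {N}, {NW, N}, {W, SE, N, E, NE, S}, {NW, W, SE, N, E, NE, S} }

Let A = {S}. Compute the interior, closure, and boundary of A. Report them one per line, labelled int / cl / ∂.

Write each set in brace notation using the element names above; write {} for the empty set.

int(A) = {}
cl(A)  = {W, SE, E, NE, S}
∂A     = {W, SE, E, NE, S}

U open, U⊆A: {}. int(A) = ⋃ = {}
X∖A={NW, W, SE, N, E, NE}, int(X∖A)={NW, N}, hence cl(A)={W, SE, E, NE, S}
∂A: remove int from cl → {W, SE, E, NE, S}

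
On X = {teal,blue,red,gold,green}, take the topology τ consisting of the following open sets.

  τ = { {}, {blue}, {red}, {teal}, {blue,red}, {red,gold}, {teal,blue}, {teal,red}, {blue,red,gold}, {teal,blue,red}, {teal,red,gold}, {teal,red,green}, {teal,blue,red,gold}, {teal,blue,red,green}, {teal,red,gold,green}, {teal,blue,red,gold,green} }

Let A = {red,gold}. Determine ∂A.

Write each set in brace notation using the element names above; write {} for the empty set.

opens ⊆ A: {}, {red}, {red,gold}; union → int = {red,gold}
complement {teal,blue,green}; its interior {teal,blue}; cl(A) = X∖{teal,blue} = {red,gold,green}
boundary = {red,gold,green} ∖ {red,gold} = {green}

{green}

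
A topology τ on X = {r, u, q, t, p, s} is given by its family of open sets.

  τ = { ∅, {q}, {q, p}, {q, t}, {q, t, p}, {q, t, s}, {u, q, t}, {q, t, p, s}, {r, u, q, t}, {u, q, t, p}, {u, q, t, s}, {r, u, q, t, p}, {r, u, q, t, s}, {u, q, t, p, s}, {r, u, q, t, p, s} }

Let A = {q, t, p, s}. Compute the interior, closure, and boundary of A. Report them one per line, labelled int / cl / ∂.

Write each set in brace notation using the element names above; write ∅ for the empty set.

int(A) = {q, t, p, s}
cl(A)  = {r, u, q, t, p, s}
∂A     = {r, u}

opens ⊆ A: ∅, {q}, {q, p}, {q, t}, {q, t, p}, {q, t, s}, {q, t, p, s}; union → int = {q, t, p, s}
complement {r, u}; its interior ∅; cl(A) = X∖∅ = {r, u, q, t, p, s}
boundary = {r, u, q, t, p, s} ∖ {q, t, p, s} = {r, u}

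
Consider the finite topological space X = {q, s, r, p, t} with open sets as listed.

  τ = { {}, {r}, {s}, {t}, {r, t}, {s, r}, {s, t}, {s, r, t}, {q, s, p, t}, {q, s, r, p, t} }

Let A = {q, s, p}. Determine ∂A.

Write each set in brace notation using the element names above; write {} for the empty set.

open subsets of A: {}, {s}; so int(A) = {s}
closure: X∖int(X∖A) = X∖{r, t} = {q, s, p}
∂A = {q, s, p} minus {s} = {q, p}

{q, p}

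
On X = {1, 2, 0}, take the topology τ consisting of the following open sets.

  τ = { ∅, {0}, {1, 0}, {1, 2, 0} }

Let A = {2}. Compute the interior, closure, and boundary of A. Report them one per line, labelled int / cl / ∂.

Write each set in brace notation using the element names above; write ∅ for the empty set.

int(A) = ∅
cl(A)  = {2}
∂A     = {2}

open subsets of A: ∅; so int(A) = ∅
closure: X∖int(X∖A) = X∖{1, 0} = {2}
∂A = {2} minus ∅ = {2}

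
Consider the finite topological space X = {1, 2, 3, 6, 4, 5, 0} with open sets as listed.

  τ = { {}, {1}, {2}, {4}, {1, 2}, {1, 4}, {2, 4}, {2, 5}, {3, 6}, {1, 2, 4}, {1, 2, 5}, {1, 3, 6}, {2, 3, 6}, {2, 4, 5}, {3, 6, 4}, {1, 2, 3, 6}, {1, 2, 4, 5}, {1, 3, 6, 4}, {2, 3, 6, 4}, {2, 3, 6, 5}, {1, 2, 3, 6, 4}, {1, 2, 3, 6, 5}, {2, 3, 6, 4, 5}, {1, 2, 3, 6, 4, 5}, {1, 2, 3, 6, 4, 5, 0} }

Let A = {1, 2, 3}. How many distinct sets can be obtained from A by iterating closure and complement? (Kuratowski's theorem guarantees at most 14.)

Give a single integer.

cl via duality: int({6, 4, 5, 0}) = {4}, so X∖{4} = {1, 2, 3, 6, 5, 0}
Write k for closure, c for complement:
  1. A     = {1, 2, 3}
  2. kA    = {1, 2, 3, 6, 5, 0}
  3. cA    = {6, 4, 5, 0}
  4. ckA   = {4}
  5. kcA   = {3, 6, 4, 5, 0}
  6. kckA  = {4, 0}
  7. ckcA  = {1, 2}
  8. ckckA = {1, 2, 3, 6, 5}
  9. kckcA = {1, 2, 5, 0}
  10. ckckcA = {3, 6, 4}
  11. kckckcA = {3, 6, 4, 0}
  12. ckckckcA = {1, 2, 5}
applying k or c yields no new set

12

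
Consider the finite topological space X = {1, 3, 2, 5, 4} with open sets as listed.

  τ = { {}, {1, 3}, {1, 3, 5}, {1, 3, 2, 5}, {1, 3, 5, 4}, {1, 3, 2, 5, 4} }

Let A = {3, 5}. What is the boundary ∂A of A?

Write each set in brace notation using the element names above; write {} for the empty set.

interior: largest open inside A is {} (from {})
cl via duality: int({1, 2, 4}) = {}, so X∖{} = {1, 3, 2, 5, 4}
cl∖int = {1, 3, 2, 5, 4}

{1, 3, 2, 5, 4}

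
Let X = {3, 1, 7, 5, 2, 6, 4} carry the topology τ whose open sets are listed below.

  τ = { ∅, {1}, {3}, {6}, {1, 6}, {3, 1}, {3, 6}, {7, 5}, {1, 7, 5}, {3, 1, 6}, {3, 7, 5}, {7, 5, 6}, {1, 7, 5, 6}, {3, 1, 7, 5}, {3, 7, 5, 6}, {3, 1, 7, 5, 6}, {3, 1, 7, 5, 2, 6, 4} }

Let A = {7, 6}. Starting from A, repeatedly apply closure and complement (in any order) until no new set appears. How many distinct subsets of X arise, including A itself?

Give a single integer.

X∖A={3, 1, 5, 2, 4}, int(X∖A)={3, 1}, hence cl(A)={7, 5, 2, 6, 4}
Orbit (k=closure, c=complement):
  1. A     = {7, 6}
  2. kA    = {7, 5, 2, 6, 4}
  3. cA    = {3, 1, 5, 2, 4}
  4. ckA   = {3, 1}
  5. kcA   = {3, 1, 7, 5, 2, 4}
  6. kckA  = {3, 1, 2, 4}
  7. ckcA  = {6}
  8. ckckA = {7, 5, 6}
  9. kckcA = {2, 6, 4}
  10. ckckcA = {3, 1, 7, 5}
(closed under both — stop)

10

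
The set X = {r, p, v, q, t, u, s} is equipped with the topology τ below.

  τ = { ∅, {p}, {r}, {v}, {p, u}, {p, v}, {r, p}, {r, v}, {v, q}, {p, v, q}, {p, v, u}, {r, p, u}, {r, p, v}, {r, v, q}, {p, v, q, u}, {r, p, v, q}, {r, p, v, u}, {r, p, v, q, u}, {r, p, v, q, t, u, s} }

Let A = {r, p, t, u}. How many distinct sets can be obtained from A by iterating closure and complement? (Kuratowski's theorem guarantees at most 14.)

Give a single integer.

6

cl via duality: int({v, q, s}) = {v, q}, so X∖{v, q} = {r, p, t, u, s}
Write k for closure, c for complement:
  1. A     = {r, p, t, u}
  2. kA    = {r, p, t, u, s}
  3. cA    = {v, q, s}
  4. ckA   = {v, q}
  5. kcA   = {v, q, t, s}
  6. ckcA  = {r, p, u}
applying k or c yields no new set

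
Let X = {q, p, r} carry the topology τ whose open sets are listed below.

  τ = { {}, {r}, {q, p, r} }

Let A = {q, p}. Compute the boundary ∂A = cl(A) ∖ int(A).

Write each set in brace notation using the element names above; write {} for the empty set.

interior: largest open inside A is {} (from {})
cl via duality: int({r}) = {r}, so X∖{r} = {q, p}
cl∖int = {q, p}

{q, p}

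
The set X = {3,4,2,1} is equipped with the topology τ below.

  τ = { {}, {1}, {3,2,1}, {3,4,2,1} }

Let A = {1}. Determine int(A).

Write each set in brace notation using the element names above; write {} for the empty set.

{1}

open subsets of A: {}, {1}; so int(A) = {1}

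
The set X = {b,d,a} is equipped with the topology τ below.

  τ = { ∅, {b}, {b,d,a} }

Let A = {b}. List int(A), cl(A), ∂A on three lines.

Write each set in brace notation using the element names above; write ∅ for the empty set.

open subsets of A: ∅, {b}; so int(A) = {b}
closure: X∖int(X∖A) = X∖∅ = {b,d,a}
∂A = {b,d,a} minus {b} = {d,a}

int(A) = {b}
cl(A)  = {b,d,a}
∂A     = {d,a}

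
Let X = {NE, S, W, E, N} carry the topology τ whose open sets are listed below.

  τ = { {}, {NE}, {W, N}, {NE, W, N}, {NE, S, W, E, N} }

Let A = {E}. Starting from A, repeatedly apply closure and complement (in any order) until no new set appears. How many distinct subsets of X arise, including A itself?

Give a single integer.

closure: X∖int(X∖A) = X∖{NE, W, N} = {S, E}
Let k=closure and c=complement:
  1. A     = {E}
  2. kA    = {S, E}
  3. cA    = {NE, S, W, N}
  4. ckA   = {NE, W, N}
  5. kcA   = {NE, S, W, E, N}
  6. ckcA  = {}
— saturated at 6

6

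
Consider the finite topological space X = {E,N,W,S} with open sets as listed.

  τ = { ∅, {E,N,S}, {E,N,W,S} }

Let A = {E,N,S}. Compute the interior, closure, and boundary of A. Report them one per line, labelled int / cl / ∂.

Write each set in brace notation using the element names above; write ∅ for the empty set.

interior: largest open inside A is {E,N,S} (from ∅, {E,N,S})
cl via duality: int({W}) = ∅, so X∖∅ = {E,N,W,S}
cl∖int = {W}

int(A) = {E,N,S}
cl(A)  = {E,N,W,S}
∂A     = {W}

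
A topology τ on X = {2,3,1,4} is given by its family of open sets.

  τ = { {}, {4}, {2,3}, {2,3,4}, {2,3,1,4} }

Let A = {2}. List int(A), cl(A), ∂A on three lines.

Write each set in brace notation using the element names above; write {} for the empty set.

opens ⊆ A: {}; union → int = {}
complement {3,1,4}; its interior {4}; cl(A) = X∖{4} = {2,3,1}
boundary = {2,3,1} ∖ {} = {2,3,1}

int(A) = {}
cl(A)  = {2,3,1}
∂A     = {2,3,1}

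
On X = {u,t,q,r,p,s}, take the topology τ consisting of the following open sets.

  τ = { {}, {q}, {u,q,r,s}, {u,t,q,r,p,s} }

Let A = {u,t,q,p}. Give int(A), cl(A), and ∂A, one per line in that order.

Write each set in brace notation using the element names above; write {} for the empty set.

U open, U⊆A: {}, {q}. int(A) = ⋃ = {q}
X∖A={r,s}, int(X∖A)={}, hence cl(A)={u,t,q,r,p,s}
∂A: remove int from cl → {u,t,r,p,s}

int(A) = {q}
cl(A)  = {u,t,q,r,p,s}
∂A     = {u,t,r,p,s}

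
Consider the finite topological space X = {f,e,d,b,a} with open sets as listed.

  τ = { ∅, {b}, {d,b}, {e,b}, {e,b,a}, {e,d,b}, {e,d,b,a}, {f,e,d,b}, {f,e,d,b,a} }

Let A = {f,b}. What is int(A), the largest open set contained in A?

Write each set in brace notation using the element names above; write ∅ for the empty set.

open subsets of A: ∅, {b}; so int(A) = {b}

{b}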